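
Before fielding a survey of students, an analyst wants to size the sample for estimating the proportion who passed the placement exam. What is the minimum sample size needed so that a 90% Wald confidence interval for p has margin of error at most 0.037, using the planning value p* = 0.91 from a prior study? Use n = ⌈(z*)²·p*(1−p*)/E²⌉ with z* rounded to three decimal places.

For 90% confidence, z* = 1.645.
p*(1−p*) = 0.91·0.09 = 0.0819.
Required n before rounding: 2.706025 × 0.0819 / 0.037² = 161.887.
⌈161.887⌉ = 162.

n = 162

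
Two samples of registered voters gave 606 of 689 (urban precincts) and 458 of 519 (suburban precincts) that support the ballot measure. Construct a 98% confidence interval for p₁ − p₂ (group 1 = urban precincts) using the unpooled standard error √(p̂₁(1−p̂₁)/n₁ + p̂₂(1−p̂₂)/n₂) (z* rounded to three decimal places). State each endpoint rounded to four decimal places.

(-0.0467, 0.0408)

p̂₁ = 0.87954, p̂₂ = 0.88247, so the observed difference is -0.00293.
Unpooled SE = √(p̂₁(1−p̂₁)/n₁ + p̂₂(1−p̂₂)/n₂) = √(0.000153778 + 0.000199845) = 0.018805.
z* = 2.326 at the 98% level. Margin of error = 0.04374.
CI: -0.00293 ± 0.04374 = (-0.0467, 0.0408).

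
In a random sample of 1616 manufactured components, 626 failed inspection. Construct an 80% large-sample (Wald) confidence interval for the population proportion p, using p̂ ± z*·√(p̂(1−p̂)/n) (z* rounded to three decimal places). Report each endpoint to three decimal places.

The sample proportion is 626/1616 = 0.38738.
SE = √(p̂(1−p̂)/n) = √(0.237316/1616) = 0.012118.
The 80% critical value is z* = 1.282.
Margin = 1.282·0.012118 = 0.01554.
CI: 0.38738 ± 0.01554 = (0.372, 0.403).

(0.372, 0.403)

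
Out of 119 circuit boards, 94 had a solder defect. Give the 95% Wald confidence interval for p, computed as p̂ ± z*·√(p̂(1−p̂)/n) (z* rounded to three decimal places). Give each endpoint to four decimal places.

Sample proportion p̂ = 94/119 = 0.78992.
SE = √(p̂(1−p̂)/n) = √(0.165949/119) = 0.037343.
z* = 1.960 at the 95% level.
Margin = 1.960·0.037343 = 0.07319.
Interval: 0.78992 ± 0.07319 → (0.7167, 0.8631).

(0.7167, 0.8631)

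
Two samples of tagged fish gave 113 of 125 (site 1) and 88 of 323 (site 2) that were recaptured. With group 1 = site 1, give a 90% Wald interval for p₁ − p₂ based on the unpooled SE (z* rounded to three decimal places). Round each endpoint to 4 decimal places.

(0.5721, 0.6910)

p̂₁ = 113/125 = 0.90400, p̂₂ = 88/323 = 0.27245; p̂₁ − p̂₂ = 0.63155.
SE = √(0.000694272 + 0.000613681) = √0.001307953 = 0.036166.
The 90% critical value is z* = 1.645. Margin = 1.645·0.036166 = 0.05949.
CI: 0.63155 ± 0.05949 = (0.5721, 0.6910).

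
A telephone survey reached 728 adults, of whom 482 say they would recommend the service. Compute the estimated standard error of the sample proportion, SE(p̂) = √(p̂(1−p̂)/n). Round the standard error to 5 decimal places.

SE = 0.01753

With x = 482 successes in n = 728, p̂ = 0.66209.
p̂(1−p̂) = 0.223727.
Dividing by n and taking the root: √0.000307317 = 0.01753.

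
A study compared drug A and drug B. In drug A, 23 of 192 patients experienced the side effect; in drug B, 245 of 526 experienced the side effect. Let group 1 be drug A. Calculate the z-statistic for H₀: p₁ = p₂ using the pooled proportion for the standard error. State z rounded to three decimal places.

Sample proportions: p̂₁ = 23/192 = 0.11979 and p̂₂ = 245/526 = 0.46578.
Pooled p̂ = (23+245)/(192+526) = 268/718 = 0.37326.
SE = √[p̂(1−p̂)(1/n₁+1/n₂)] = √[0.37326·0.62674·(1/192+1/526)] ≈ 0.040782.
z = -0.34599/0.040782 = -8.484.

z = -8.484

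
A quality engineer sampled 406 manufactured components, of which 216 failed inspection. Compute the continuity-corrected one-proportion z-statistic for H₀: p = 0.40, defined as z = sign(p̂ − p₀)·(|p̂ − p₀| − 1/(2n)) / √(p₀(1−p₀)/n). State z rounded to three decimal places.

z = 5.379

The sample proportion is 216/406 = 0.53202. p̂ − p₀ = 0.132020.
Continuity correction 1/(2n) = 1/812 = 0.001232.
Corrected numerator: |0.132020| − 0.001232 = 0.130788.
Under H₀, SE = √(p₀(1−p₀)/n) = √(0.40·0.60/406) = √0.000591133 = 0.024313.
z = +0.130788/0.024313 = 5.379.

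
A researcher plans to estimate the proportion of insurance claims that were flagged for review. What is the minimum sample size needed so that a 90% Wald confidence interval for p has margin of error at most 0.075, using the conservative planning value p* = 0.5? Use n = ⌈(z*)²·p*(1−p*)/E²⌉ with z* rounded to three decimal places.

For 90% confidence, z* = 1.645.
p*(1−p*) = 0.50·0.50 = 0.2500.
Required n before rounding: 2.706025 × 0.2500 / 0.075² = 120.268.
Rounding up, n = 121.

n = 121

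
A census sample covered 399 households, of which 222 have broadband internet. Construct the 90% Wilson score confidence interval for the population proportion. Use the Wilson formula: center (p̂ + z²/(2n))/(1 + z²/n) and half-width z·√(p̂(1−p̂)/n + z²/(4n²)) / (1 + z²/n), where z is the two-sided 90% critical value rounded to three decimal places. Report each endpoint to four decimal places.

Here p̂ = 222/399 = 0.55639 and z = 1.645 (z² = 2.706025).
Denominator 1 + z²/n = 1 + 2.706025/399 = 1.006782.
Center = (0.55639 + 0.003391)/1.006782 = 0.55601.
Radicand: p̂(1−p̂)/n + z²/(4n²) = 0.000618597 + 0.000004249 = 0.000622846.
Half-width = 1.645·√0.000622846/1.006782 = 0.04078.
So the interval runs from 0.5152 to 0.5968.

(0.5152, 0.5968)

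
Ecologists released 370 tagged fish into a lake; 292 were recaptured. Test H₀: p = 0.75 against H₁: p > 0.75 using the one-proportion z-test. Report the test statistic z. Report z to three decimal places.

z = 1.741

The sample proportion is 292/370 = 0.78919.
Null standard error: √(0.75·0.25/370) = √0.000506757 = 0.022511.
z = (p̂ − p₀)/SE = (0.78919 − 0.75)/0.022511 = 1.741.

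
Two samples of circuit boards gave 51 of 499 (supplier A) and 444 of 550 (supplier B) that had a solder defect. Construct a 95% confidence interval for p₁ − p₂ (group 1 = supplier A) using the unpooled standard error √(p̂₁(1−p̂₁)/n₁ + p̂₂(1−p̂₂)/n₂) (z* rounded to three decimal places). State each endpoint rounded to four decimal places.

p̂₁ = 51/499 = 0.10220, p̂₂ = 444/550 = 0.80727; p̂₁ − p̂₂ = -0.70507.
SE = √(0.000183885 + 0.000282879) = √0.000466764 = 0.021605.
The 95% critical value is z* = 1.960. Margin = 1.960·0.021605 = 0.04235.
So the interval runs from -0.7474 to -0.6627.

(-0.7474, -0.6627)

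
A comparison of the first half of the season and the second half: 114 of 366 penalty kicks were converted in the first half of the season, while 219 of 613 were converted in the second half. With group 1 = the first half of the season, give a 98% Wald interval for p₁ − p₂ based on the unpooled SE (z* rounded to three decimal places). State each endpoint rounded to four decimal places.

p̂₁ = 114/366 = 0.31148, p̂₂ = 219/613 = 0.35726; p̂₁ − p̂₂ = -0.04578.
Unpooled SE = √(p̂₁(1−p̂₁)/n₁ + p̂₂(1−p̂₂)/n₂) = √(0.000585952 + 0.000374592) = 0.030993.
z* = 2.326 at the 98% level. Margin = 2.326·0.030993 = 0.07209.
Interval: -0.04578 ± 0.07209 → (-0.1179, 0.0263).

(-0.1179, 0.0263)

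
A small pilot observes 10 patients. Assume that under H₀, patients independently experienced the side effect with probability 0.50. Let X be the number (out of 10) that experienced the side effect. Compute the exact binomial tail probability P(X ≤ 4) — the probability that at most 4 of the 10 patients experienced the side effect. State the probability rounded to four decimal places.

X ~ Binomial(n=10, p=0.50).
P(X ≤ 4) = Σ_{j=0}^{4} C(10,j)·0.50^j·0.50^{10−j}.
= 0.000977 + 0.009766 + 0.043945 + 0.117188 + 0.205078 = 0.3770.

P = 0.3770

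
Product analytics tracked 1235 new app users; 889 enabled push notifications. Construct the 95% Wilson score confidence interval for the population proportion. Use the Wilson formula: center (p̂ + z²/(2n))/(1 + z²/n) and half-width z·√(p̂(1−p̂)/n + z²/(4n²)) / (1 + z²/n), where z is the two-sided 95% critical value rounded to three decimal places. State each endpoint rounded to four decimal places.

p̂ = 889/1235 = 0.71984; z = 1.960, so z² = 3.841600.
Denominator 1 + z²/n = 1 + 3.841600/1235 = 1.003111.
Center = (0.71984 + 0.001555)/1.003111 = 0.71916.
Radicand: p̂(1−p̂)/n + z²/(4n²) = 0.000163297 + 0.000000630 = 0.000163927.
Half-width = z·√(radicand)/denom = 1.960·0.012803/1.003111 = 0.02502.
Interval: 0.71916 ± 0.02502 → (0.6941, 0.7442).

(0.6941, 0.7442)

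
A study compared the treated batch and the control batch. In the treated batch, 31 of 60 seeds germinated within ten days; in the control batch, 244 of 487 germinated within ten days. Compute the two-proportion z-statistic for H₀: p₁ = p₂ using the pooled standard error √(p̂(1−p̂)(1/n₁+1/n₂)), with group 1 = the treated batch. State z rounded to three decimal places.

Sample proportions: p̂₁ = 31/60 = 0.51667 and p̂₂ = 244/487 = 0.50103.
Pooled p̂ = (31+244)/(60+487) = 275/547 = 0.50274.
SE = √[p̂(1−p̂)(1/n₁+1/n₂)] = √[0.50274·0.49726·(1/60+1/487)] ≈ 0.068410.
z = (p̂₁ − p̂₂)/SE = (0.51667 − 0.50103)/0.068410 = 0.01564/0.068410 = 0.229.

z = 0.229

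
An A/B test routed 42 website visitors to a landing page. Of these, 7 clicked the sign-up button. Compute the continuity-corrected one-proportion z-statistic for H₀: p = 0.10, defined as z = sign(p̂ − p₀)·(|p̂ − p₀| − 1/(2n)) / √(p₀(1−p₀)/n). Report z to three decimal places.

z = 1.183

p̂ = 7/42 = 0.16667. p̂ − p₀ = 0.066667.
Continuity correction 1/(2n) = 1/84 = 0.011905.
Corrected numerator: |0.066667| − 0.011905 = 0.054762.
SE₀ = √(0.10·0.90/42) = 0.046291.
z = +0.054762/0.046291 = 1.183.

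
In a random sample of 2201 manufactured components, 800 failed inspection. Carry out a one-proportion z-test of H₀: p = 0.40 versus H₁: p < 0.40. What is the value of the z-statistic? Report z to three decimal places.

The sample proportion is 800/2201 = 0.36347.
Null standard error: √(0.40·0.60/2201) = √0.000109041 = 0.010442.
z = (0.36347 − 0.40)/0.010442 = -0.03653/0.010442 = -3.498.

z = -3.498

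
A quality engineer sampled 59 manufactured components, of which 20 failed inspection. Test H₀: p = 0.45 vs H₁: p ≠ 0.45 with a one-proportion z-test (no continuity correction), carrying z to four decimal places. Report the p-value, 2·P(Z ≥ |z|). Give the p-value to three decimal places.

p-value = 0.087

The sample proportion is 20/59 = 0.33898.
Under H₀, SE = √(p₀(1−p₀)/n) = √(0.45·0.55/59) = √0.004194915 = 0.064768.
z = (p̂ − p₀)/SE = (20/59 − 0.45)/0.064768 ≈ -1.7141.
p-value = 2·P(Z ≥ |z|) with z = -1.7141 → 0.087.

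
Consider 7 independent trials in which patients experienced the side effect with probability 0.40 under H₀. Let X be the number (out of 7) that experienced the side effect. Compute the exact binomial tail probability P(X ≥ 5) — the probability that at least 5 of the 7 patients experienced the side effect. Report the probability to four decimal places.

P = 0.0963

X is binomial with n = 7 and p = 0.40.
P(X ≥ 5) = C(7,5)·0.40^5·0.60^2 + C(7,6)·0.40^6·0.60^1 + C(7,7)·0.40^7·0.60^0.
= 0.077414 + 0.017203 + 0.001638 = 0.0963.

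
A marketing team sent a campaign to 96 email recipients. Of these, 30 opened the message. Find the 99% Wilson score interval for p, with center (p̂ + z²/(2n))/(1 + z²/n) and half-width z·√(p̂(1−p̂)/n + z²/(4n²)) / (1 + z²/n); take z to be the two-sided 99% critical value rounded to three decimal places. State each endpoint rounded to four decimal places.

Here p̂ = 30/96 = 0.31250 and z = 2.576 (z² = 6.635776).
Denominator 1 + z²/n = 1 + 6.635776/96 = 1.069123.
Adjusted center: (0.31250 + z²/(2n))/1.069123 = 0.32462.
Radicand: p̂(1−p̂)/n + z²/(4n²) = 0.002237956 + 0.000180007 = 0.002417963.
Half-width = 2.576·√0.002417963/1.069123 = 0.11848.
Interval: 0.32462 ± 0.11848 → (0.2061, 0.4431).

(0.2061, 0.4431)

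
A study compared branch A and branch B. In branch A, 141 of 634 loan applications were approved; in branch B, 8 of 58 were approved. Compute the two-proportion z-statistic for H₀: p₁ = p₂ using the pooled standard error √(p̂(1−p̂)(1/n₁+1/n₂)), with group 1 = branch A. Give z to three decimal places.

z = 1.498

p̂₁ = 141/634 = 0.22240, p̂₂ = 8/58 = 0.13793.
Pooled p̂ = (141+8)/(634+58) = 149/692 = 0.21532.
Pooled SE = √[0.1689561·0.01881867] ≈ 0.056387.
z = 0.08447/0.056387 = 1.498.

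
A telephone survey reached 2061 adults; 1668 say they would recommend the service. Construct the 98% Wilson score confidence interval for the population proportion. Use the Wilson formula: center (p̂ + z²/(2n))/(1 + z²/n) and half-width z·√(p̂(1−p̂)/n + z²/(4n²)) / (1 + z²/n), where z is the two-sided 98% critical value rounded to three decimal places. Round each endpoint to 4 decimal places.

(0.7884, 0.8286)

p̂ = 1668/2061 = 0.80932; z = 2.326, so z² = 5.410276.
1 + z²/n = 1.002625.
Center = (0.80932 + 0.001313)/1.002625 = 0.80851.
Radicand: p̂(1−p̂)/n + z²/(4n²) = 0.000074878 + 0.000000318 = 0.000075196.
Half-width = 2.326·√0.000075196/1.002625 = 0.02012.
So the interval runs from 0.7884 to 0.8286.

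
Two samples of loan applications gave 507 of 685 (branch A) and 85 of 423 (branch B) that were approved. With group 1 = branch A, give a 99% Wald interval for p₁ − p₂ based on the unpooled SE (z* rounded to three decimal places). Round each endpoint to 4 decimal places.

(0.4730, 0.6054)

p̂₁ = 0.74015, p̂₂ = 0.20095, so the observed difference is 0.53920.
Unpooled SE = √(p̂₁(1−p̂₁)/n₁ + p̂₂(1−p̂₂)/n₂) = √(0.000280774 + 0.000379590) = 0.025698.
z* = 2.576 at the 99% level. Margin of error = 0.06620.
CI: 0.53920 ± 0.06620 = (0.4730, 0.6054).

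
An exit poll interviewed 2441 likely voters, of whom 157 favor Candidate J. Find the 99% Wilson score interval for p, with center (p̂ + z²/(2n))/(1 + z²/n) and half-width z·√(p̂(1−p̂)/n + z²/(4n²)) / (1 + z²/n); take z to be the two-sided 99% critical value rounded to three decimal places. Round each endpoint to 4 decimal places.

p̂ = 157/2441 = 0.06432; z = 2.576, so z² = 6.635776.
1 + z²/n = 1.002718.
Adjusted center: (0.06432 + z²/(2n))/1.002718 = 0.06550.
Radicand: p̂(1−p̂)/n + z²/(4n²) = 0.000024654 + 0.000000278 = 0.000024932.
Half-width = z·√(radicand)/denom = 2.576·0.004993/1.002718 = 0.01283.
Interval: 0.06550 ± 0.01283 → (0.0527, 0.0783).

(0.0527, 0.0783)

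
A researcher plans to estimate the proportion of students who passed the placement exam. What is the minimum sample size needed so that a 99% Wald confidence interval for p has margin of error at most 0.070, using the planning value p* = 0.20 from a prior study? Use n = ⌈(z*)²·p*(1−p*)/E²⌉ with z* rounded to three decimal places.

n = 217

z* = 2.576 at the 99% level.
p*(1−p*) = 0.20·0.80 = 0.1600.
Required n before rounding: 6.635776 × 0.1600 / 0.070² = 216.678.
⌈216.678⌉ = 217.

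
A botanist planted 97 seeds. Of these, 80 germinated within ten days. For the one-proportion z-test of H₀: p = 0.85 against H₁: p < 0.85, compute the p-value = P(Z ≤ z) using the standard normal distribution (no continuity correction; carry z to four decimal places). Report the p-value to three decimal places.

p-value = 0.243

The sample proportion is 80/97 = 0.82474.
Null standard error: √(0.85·0.15/97) = √0.001314433 = 0.036255.
z = (p̂ − p₀)/SE = (80/97 − 0.85)/0.036255 ≈ -0.6967.
From the standard normal, P(Z ≤ z) = 0.243.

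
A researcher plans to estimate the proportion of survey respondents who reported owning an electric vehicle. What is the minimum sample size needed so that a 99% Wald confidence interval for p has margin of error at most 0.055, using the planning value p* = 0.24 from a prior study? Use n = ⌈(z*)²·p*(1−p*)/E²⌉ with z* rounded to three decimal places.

For 99% confidence, z* = 2.576.
p*(1−p*) = 0.24·0.76 = 0.1824.
(z*)²·p*(1−p*)/E² = 6.635776·0.1824/0.003025 = 400.121.
Rounding up, n = 401.

n = 401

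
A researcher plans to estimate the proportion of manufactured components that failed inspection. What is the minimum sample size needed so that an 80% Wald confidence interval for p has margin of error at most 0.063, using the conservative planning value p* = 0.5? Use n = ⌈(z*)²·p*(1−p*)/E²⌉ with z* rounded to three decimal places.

The 80% critical value is z* = 1.282.
p*(1−p*) = 0.50·0.50 = 0.2500.
(z*)²·p*(1−p*)/E² = 1.643524·0.2500/0.003969 = 103.523.
⌈103.523⌉ = 104.

n = 104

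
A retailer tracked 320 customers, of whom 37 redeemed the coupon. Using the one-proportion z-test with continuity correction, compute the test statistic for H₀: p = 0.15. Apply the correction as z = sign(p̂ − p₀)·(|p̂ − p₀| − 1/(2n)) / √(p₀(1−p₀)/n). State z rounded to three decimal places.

p̂ = 37/320 = 0.11563. p̂ − p₀ = -0.034375.
Continuity correction 1/(2n) = 1/640 = 0.001563.
Corrected numerator: |-0.034375| − 0.001563 = 0.032812.
SE₀ = √(0.15·0.85/320) = 0.019961.
z = −0.032812/0.019961 = -1.644.

z = -1.644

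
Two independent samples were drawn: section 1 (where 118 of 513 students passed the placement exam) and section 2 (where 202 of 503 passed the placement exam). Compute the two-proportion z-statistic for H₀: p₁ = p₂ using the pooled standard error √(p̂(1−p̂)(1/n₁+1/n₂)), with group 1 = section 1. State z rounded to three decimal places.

p̂₁ = 118/513 = 0.23002, p̂₂ = 202/503 = 0.40159.
Pooling: p̂ = 320/1016 = 0.31496.
SE = √[p̂(1−p̂)(1/n₁+1/n₂)] = √[0.31496·0.68504·(1/513+1/503)] ≈ 0.029147.
z = -0.17157/0.029147 = -5.886.

z = -5.886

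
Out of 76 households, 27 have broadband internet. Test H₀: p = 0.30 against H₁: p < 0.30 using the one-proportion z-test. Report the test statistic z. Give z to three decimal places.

z = 1.051

Sample proportion p̂ = 27/76 = 0.35526.
Under H₀, SE = √(p₀(1−p₀)/n) = √(0.30·0.70/76) = √0.002763158 = 0.052566.
z = (0.35526 − 0.30)/0.052566 = 0.05526/0.052566 = 1.051.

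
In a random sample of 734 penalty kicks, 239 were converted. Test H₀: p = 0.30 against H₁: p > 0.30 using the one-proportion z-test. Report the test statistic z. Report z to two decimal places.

z = 1.51

Sample proportion p̂ = 239/734 = 0.32561.
Null standard error: √(0.30·0.70/734) = √0.000286104 = 0.016915.
z = (p̂ − p₀)/SE = (0.32561 − 0.30)/0.016915 = 1.51.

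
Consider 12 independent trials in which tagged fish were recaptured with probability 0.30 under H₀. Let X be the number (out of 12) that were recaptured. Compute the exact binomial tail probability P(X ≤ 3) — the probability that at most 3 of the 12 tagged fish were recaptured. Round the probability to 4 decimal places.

X ~ Binomial(n=12, p=0.30).
P(X ≤ 3) = C(12,0)·0.30^0·0.70^12 + C(12,1)·0.30^1·0.70^11 + C(12,2)·0.30^2·0.70^10 + C(12,3)·0.30^3·0.70^9.
= 0.013841 + 0.071184 + 0.167790 + 0.239700 = 0.4925.

P = 0.4925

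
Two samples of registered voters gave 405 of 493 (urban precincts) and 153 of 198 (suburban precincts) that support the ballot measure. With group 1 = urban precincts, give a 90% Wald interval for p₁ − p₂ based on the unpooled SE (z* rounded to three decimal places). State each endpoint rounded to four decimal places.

p̂₁ = 405/493 = 0.82150, p̂₂ = 153/198 = 0.77273; p̂₁ − p̂₂ = 0.04877.
SE = √(0.000297438 + 0.000886969) = √0.001184407 = 0.034415.
For 90% confidence, z* = 1.645. Margin of error = 0.05661.
So the interval runs from -0.0078 to 0.1054.

(-0.0078, 0.1054)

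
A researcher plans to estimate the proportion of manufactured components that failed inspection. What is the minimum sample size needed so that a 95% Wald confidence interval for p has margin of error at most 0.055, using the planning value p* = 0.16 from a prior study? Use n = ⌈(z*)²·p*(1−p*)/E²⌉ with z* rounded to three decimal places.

The 95% critical value is z* = 1.960.
p*(1−p*) = 0.1344.
(z*)²·p*(1−p*)/E² = 3.841600·0.1344/0.003025 = 170.681.
⌈170.681⌉ = 171.

n = 171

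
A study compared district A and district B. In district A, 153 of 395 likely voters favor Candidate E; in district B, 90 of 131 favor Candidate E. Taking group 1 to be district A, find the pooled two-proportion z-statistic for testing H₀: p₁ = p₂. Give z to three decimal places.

z = -5.962

Sample proportions: p̂₁ = 153/395 = 0.38734 and p̂₂ = 90/131 = 0.68702.
Pooled p̂ = (153+90)/(395+131) = 243/526 = 0.46198.
SE = √[p̂(1−p̂)(1/n₁+1/n₂)] = √[0.46198·0.53802·(1/395+1/131)] ≈ 0.050265.
z = (p̂₁ − p̂₂)/SE = (0.38734 − 0.68702)/0.050265 = -0.29968/0.050265 = -5.962.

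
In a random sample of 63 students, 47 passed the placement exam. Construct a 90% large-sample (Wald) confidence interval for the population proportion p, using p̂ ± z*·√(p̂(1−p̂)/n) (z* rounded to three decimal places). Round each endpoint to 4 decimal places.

(0.6558, 0.8362)

Sample proportion p̂ = 47/63 = 0.74603.
SE(p̂) = √(0.74603·0.25397/63) = 0.054840.
The 90% critical value is z* = 1.645.
Margin of error: 1.645 × 0.054840 = 0.09021.
CI: 0.74603 ± 0.09021 = (0.6558, 0.8362).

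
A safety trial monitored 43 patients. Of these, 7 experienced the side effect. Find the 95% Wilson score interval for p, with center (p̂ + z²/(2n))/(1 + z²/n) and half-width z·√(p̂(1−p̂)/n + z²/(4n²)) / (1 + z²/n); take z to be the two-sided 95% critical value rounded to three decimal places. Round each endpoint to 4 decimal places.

p̂ = 7/43 = 0.16279; z = 1.960, so z² = 3.841600.
1 + z²/n = 1.089340.
Adjusted center: (0.16279 + z²/(2n))/1.089340 = 0.19045.
Radicand: p̂(1−p̂)/n + z²/(4n²) = 0.003169532 + 0.000519416 = 0.003688948.
Half-width = z·√(radicand)/denom = 1.960·0.060737/1.089340 = 0.10928.
Interval: 0.19045 ± 0.10928 → (0.0812, 0.2997).

(0.0812, 0.2997)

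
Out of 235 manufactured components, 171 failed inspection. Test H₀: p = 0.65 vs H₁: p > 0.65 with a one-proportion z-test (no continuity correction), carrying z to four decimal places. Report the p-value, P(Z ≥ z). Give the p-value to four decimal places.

p-value = 0.0063

p̂ = 171/235 = 0.72766.
Null standard error: √(0.65·0.35/235) = √0.000968085 = 0.031114.
Test statistic (full precision, shown to 4 dp): z = (171/235 − 0.65)/SE₀ ≈ 2.4960.
From the standard normal, P(Z ≥ z) = 0.0063.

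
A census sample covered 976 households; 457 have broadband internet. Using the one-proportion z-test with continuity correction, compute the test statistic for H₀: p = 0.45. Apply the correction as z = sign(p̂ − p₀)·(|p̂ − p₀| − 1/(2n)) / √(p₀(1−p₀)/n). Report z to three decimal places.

The sample proportion is 457/976 = 0.46824. p̂ − p₀ = 0.018238.
1/(2n) = 0.000512.
Corrected numerator: |0.018238| − 0.000512 = 0.017726.
Under H₀, SE = √(p₀(1−p₀)/n) = √(0.45·0.55/976) = √0.000253586 = 0.015924.
z = +0.017726/0.015924 = 1.113.

z = 1.113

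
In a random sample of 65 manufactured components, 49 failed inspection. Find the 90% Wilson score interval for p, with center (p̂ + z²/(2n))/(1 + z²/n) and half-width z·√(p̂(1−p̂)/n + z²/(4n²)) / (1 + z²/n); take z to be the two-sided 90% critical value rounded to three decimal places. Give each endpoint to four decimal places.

p̂ = 49/65 = 0.75385; z = 1.645, so z² = 2.706025.
Denominator 1 + z²/n = 1 + 2.706025/65 = 1.041631.
Center = (0.75385 + 0.020816)/1.041631 = 0.74370.
Radicand: p̂(1−p̂)/n + z²/(4n²) = 0.002854802 + 0.000160120 = 0.003014922.
Half-width = z·√(radicand)/denom = 1.645·0.054908/1.041631 = 0.08671.
So the interval runs from 0.6570 to 0.8304.

(0.6570, 0.8304)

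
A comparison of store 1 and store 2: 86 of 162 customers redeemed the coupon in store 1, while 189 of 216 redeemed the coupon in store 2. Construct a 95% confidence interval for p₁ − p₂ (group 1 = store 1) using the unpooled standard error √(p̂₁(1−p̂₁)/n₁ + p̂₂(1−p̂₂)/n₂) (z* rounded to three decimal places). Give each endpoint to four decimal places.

p̂₁ = 0.53086, p̂₂ = 0.87500, so the observed difference is -0.34414.
Unpooled SE = √(p̂₁(1−p̂₁)/n₁ + p̂₂(1−p̂₂)/n₂) = √(0.001537330 + 0.000506366) = 0.045207.
For 95% confidence, z* = 1.960. Margin = 1.960·0.045207 = 0.08861.
CI: -0.34414 ± 0.08861 = (-0.4327, -0.2555).

(-0.4327, -0.2555)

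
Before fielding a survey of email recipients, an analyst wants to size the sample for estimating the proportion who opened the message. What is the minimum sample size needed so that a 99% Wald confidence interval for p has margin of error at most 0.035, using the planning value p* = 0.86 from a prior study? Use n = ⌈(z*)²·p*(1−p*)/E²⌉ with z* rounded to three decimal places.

n = 653

The 99% critical value is z* = 2.576.
p*(1−p*) = 0.1204.
Required n before rounding: 6.635776 × 0.1204 / 0.035² = 652.202.
⌈652.202⌉ = 653.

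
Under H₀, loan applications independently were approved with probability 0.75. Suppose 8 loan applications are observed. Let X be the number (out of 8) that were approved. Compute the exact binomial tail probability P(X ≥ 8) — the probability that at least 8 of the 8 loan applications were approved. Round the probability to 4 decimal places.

X ~ Binomial(n=8, p=0.75).
P(X ≥ 8) = C(8,8)·0.75^8·0.25^0.
= 0.100113 = 0.1001.

P = 0.1001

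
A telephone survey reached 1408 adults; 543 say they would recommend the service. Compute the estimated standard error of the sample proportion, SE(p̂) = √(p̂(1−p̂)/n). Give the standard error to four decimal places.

The sample proportion is 543/1408 = 0.38565.
p̂(1−p̂) = 0.236924.
SE = √(0.236924/1408) = 0.0130.

SE = 0.0130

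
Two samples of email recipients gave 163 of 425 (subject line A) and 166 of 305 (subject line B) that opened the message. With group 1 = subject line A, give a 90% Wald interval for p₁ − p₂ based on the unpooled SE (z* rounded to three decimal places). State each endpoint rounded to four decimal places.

(-0.2216, -0.0999)

p̂₁ = 163/425 = 0.38353, p̂₂ = 166/305 = 0.54426; p̂₁ − p̂₂ = -0.16073.
SE = √(0.000556317 + 0.000813249) = √0.001369566 = 0.037008.
For 90% confidence, z* = 1.645. Margin = 1.645·0.037008 = 0.06088.
Interval: -0.16073 ± 0.06088 → (-0.2216, -0.0999).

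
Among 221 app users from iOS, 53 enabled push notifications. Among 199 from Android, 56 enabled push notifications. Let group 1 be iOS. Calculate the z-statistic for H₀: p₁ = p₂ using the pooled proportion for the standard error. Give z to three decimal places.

p̂₁ = 53/221 = 0.23982, p̂₂ = 56/199 = 0.28141.
Pooling: p̂ = 109/420 = 0.25952.
Pooled SE = √[0.1921712·0.00955001] ≈ 0.042840.
z = (p̂₁ − p̂₂)/SE = (0.23982 − 0.28141)/0.042840 = -0.04159/0.042840 = -0.971.

z = -0.971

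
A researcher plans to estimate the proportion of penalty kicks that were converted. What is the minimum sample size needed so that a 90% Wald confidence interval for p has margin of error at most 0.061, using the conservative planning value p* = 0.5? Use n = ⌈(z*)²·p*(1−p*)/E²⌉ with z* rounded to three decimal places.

For 90% confidence, z* = 1.645.
p*(1−p*) = 0.2500.
(z*)²·p*(1−p*)/E² = 2.706025·0.2500/0.003721 = 181.808.
Rounding up, n = 182.

n = 182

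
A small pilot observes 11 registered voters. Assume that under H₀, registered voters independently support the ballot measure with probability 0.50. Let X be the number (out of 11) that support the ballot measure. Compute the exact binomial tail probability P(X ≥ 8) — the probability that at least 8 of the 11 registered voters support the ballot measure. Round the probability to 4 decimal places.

P = 0.1133

X is binomial with n = 11 and p = 0.50.
P(X ≥ 8) = C(11,8)·0.50^8·0.50^3 + C(11,9)·0.50^9·0.50^2 + C(11,10)·0.50^10·0.50^1 + C(11,11)·0.50^11·0.50^0.
= 0.080566 + 0.026855 + 0.005371 + 0.000488 = 0.1133.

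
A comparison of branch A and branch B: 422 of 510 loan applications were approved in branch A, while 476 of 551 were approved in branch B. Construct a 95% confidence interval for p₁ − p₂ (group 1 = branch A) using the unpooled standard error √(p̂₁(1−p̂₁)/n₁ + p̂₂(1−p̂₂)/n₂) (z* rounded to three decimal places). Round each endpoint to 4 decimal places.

(-0.0800, 0.0071)

p̂₁ = 0.82745, p̂₂ = 0.86388, so the observed difference is -0.03643.
Unpooled SE = √(p̂₁(1−p̂₁)/n₁ + p̂₂(1−p̂₂)/n₂) = √(0.000279953 + 0.000213409) = 0.022212.
The 95% critical value is z* = 1.960. Margin of error = 0.04354.
So the interval runs from -0.0800 to 0.0071.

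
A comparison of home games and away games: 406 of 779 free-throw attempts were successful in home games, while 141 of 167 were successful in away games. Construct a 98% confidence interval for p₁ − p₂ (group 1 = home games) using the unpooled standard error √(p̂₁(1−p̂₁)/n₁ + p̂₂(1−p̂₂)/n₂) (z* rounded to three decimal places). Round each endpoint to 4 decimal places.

p̂₁ = 0.52118, p̂₂ = 0.84431, so the observed difference is -0.32313.
SE = √(0.000320348 + 0.000787124) = √0.001107472 = 0.033279.
The 98% critical value is z* = 2.326. Margin of error = 0.07741.
Interval: -0.32313 ± 0.07741 → (-0.4005, -0.2457).

(-0.4005, -0.2457)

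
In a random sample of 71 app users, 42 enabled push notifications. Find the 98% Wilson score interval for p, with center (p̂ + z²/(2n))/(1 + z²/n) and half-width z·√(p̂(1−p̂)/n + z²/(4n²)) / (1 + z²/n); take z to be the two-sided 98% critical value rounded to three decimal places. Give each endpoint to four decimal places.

Here p̂ = 42/71 = 0.59155 and z = 2.326 (z² = 5.410276).
1 + z²/n = 1.076201.
Adjusted center: (0.59155 + z²/(2n))/1.076201 = 0.58507.
Radicand: p̂(1−p̂)/n + z²/(4n²) = 0.003403081 + 0.000268314 = 0.003671395.
Half-width = 2.326·√0.003671395/1.076201 = 0.13096.
CI: 0.58507 ± 0.13096 = (0.4541, 0.7160).

(0.4541, 0.7160)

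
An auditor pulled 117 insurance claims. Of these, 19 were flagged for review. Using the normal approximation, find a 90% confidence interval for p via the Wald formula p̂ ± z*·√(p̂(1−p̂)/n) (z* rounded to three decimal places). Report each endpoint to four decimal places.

(0.1063, 0.2185)

Sample proportion p̂ = 19/117 = 0.16239.
SE = √(p̂(1−p̂)/n) = √(0.136022/117) = 0.034097.
z* = 1.645 at the 90% level.
Margin = 1.645·0.034097 = 0.05609.
CI: 0.16239 ± 0.05609 = (0.1063, 0.2185).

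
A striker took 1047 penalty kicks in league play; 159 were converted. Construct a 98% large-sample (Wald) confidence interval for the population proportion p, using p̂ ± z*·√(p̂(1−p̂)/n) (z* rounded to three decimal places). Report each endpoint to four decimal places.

The sample proportion is 159/1047 = 0.15186.
Standard error of p̂: √(0.128800/1047) = √0.000123018 = 0.011091.
The 98% critical value is z* = 2.326.
Margin of error: 2.326 × 0.011091 = 0.02580.
CI: 0.15186 ± 0.02580 = (0.1261, 0.1777).

(0.1261, 0.1777)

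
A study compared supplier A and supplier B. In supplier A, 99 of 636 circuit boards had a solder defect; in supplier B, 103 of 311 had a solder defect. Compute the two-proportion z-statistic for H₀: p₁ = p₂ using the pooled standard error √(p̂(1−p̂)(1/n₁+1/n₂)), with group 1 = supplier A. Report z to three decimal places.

p̂₁ = 99/636 = 0.15566, p̂₂ = 103/311 = 0.33119.
Pooled p̂ = (99+103)/(636+311) = 202/947 = 0.21331.
Pooled SE = √[0.1678061·0.00478776] ≈ 0.028345.
z = (p̂₁ − p̂₂)/SE = (0.15566 − 0.33119)/0.028345 = -0.17553/0.028345 = -6.193.

z = -6.193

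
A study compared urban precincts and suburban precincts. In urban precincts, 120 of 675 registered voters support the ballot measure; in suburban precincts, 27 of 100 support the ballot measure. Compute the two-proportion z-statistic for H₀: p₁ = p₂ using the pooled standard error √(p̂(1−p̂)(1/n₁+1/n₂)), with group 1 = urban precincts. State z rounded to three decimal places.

Sample proportions: p̂₁ = 120/675 = 0.17778 and p̂₂ = 27/100 = 0.27000.
Pooling: p̂ = 147/775 = 0.18968.
Pooled SE = √[0.1536999·0.01148148] ≈ 0.042008.
z = (p̂₁ − p̂₂)/SE = (0.17778 − 0.27000)/0.042008 = -0.09222/0.042008 = -2.195.

z = -2.195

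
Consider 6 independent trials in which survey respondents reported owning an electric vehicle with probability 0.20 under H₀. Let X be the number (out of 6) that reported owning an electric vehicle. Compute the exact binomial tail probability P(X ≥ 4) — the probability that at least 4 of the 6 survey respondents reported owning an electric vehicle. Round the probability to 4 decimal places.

P = 0.0170

X is binomial with n = 6 and p = 0.20.
P(X ≥ 4) = C(6,4)·0.20^4·0.80^2 + C(6,5)·0.20^5·0.80^1 + C(6,6)·0.20^6·0.80^0.
= 0.015360 + 0.001536 + 0.000064 = 0.0170.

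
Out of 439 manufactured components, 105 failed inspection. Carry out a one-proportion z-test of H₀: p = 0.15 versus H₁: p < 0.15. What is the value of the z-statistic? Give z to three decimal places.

z = 5.233

p̂ = 105/439 = 0.23918.
Null standard error: √(0.15·0.85/439) = √0.000290433 = 0.017042.
z = (p̂ − p₀)/SE = (0.23918 − 0.15)/0.017042 = 5.233.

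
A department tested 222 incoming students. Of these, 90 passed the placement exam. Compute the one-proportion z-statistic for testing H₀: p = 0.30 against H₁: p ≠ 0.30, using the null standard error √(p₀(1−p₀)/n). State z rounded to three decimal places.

z = 3.427

p̂ = 90/222 = 0.40541.
Under H₀, SE = √(p₀(1−p₀)/n) = √(0.30·0.70/222) = √0.000945946 = 0.030756.
z = (0.40541 − 0.30)/0.030756 = 0.10541/0.030756 = 3.427.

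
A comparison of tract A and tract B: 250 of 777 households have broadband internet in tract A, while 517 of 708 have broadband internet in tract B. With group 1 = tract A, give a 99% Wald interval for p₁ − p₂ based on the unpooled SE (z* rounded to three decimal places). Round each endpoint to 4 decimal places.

p̂₁ = 0.32175, p̂₂ = 0.73023, so the observed difference is -0.40848.
Unpooled SE = √(p̂₁(1−p̂₁)/n₁ + p̂₂(1−p̂₂)/n₂) = √(0.000280858 + 0.000278243) = 0.023645.
z* = 2.576 at the 99% level. Margin = 2.576·0.023645 = 0.06091.
CI: -0.40848 ± 0.06091 = (-0.4694, -0.3476).

(-0.4694, -0.3476)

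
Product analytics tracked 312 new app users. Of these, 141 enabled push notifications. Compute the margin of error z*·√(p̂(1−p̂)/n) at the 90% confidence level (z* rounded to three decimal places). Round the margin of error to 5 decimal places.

Sample proportion p̂ = 141/312 = 0.45192.
SE = √(p̂(1−p̂)/n) = √(0.247689/312) = 0.028176.
z* = 1.645 at the 90% level.
Margin of error = z*·SE = 1.645 × 0.028176 = 0.04635.

ME = 0.04635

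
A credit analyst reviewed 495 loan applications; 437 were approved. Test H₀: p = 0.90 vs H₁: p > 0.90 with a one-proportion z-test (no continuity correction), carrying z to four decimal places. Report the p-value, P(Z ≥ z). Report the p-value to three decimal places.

p̂ = 437/495 = 0.88283.
Null standard error: √(0.90·0.10/495) = √0.000181818 = 0.013484.
Test statistic (full precision, shown to 4 dp): z = (437/495 − 0.90)/SE₀ ≈ -1.2735.
p-value = P(Z ≥ z) with z = -1.2735 → 0.899.

p-value = 0.899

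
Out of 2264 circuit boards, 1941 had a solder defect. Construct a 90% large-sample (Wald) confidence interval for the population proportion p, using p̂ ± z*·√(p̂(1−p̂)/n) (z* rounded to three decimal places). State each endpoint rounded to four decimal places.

Sample proportion p̂ = 1941/2264 = 0.85733.
SE(p̂) = √(0.85733·0.14267/2264) = 0.007350.
z* = 1.645 at the 90% level.
Margin = 1.645·0.007350 = 0.01209.
CI: 0.85733 ± 0.01209 = (0.8452, 0.8694).

(0.8452, 0.8694)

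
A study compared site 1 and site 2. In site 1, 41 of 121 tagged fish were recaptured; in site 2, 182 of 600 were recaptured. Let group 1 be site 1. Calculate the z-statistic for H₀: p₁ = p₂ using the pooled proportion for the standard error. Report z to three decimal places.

z = 0.771

p̂₁ = 41/121 = 0.33884, p̂₂ = 182/600 = 0.30333.
Pooling: p̂ = 223/721 = 0.30929.
SE = √[p̂(1−p̂)(1/n₁+1/n₂)] = √[0.30929·0.69071·(1/121+1/600)] ≈ 0.046061.
z = (p̂₁ − p̂₂)/SE = (0.33884 − 0.30333)/0.046061 = 0.03551/0.046061 = 0.771.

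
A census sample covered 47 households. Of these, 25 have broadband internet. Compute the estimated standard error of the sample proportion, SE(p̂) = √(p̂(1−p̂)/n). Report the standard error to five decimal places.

SE = 0.07278

p̂ = 25/47 = 0.53191.
p̂(1−p̂) = 0.248982.
SE = √(0.248982/47) = 0.07278.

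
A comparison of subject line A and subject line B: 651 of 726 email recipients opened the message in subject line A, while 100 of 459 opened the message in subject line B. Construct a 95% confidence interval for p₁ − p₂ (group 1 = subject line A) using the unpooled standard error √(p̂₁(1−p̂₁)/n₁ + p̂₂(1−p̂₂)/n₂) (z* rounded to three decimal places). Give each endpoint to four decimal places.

(0.6351, 0.7226)

p̂₁ = 0.89669, p̂₂ = 0.21786, so the observed difference is 0.67883.
SE = √(0.000127595 + 0.000371241) = √0.000498836 = 0.022335.
The 95% critical value is z* = 1.960. Margin of error = 0.04378.
CI: 0.67883 ± 0.04378 = (0.6351, 0.7226).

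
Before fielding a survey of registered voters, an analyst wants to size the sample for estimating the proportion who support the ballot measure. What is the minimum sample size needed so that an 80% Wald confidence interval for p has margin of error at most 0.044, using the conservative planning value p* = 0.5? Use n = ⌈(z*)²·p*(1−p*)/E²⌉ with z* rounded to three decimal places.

The 80% critical value is z* = 1.282.
p*(1−p*) = 0.50·0.50 = 0.2500.
Required n before rounding: 1.643524 × 0.2500 / 0.044² = 212.232.
Rounding up, n = 213.

n = 213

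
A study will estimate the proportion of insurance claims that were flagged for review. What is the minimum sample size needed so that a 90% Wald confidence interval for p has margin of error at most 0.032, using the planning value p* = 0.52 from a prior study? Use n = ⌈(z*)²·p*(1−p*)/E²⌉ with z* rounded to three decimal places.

n = 660

z* = 1.645 at the 90% level.
p*(1−p*) = 0.2496.
(z*)²·p*(1−p*)/E² = 2.706025·0.2496/0.001024 = 659.594.
⌈659.594⌉ = 660.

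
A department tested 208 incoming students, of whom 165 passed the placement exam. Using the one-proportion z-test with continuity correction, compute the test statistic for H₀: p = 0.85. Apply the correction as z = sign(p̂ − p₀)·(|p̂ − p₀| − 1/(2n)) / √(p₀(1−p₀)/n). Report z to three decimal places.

z = -2.194

p̂ = 165/208 = 0.79327. p̂ − p₀ = -0.056731.
Continuity correction 1/(2n) = 1/416 = 0.002404.
Corrected numerator: |-0.056731| − 0.002404 = 0.054327.
Null standard error: √(0.85·0.15/208) = √0.000612981 = 0.024758.
z = (−)0.054327/0.024758 = -2.194.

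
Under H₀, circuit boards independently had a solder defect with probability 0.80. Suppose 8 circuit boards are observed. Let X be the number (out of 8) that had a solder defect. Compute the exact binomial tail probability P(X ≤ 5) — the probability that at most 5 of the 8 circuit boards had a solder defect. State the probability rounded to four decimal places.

P = 0.2031

X ~ Binomial(n=8, p=0.80).
P(X ≤ 5) = Σ_{j=0}^{5} C(8,j)·0.80^j·0.20^{8−j}.
= 0.000003 + 0.000082 + 0.001147 + 0.009175 + 0.045875 + 0.146801 = 0.2031.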